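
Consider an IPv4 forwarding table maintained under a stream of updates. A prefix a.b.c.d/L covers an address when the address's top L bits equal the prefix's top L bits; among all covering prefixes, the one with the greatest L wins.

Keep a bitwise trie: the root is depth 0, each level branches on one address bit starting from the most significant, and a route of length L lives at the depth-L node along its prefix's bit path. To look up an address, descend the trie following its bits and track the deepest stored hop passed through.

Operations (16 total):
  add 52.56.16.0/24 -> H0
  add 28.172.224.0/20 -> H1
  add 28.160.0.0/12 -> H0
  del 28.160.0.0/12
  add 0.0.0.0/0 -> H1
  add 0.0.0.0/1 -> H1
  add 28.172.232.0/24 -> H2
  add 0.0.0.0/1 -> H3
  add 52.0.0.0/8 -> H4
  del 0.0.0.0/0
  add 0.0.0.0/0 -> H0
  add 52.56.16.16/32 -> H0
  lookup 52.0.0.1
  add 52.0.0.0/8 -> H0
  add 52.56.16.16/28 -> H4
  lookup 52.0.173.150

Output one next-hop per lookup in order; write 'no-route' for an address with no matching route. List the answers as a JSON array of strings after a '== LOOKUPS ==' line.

Trace:
  add 52.56.16.0/24 -> H0 at depth 24
  add 28.172.224.0/20 -> H1 at depth 20
  add 28.160.0.0/12 -> H0 at depth 12
  - 28.160.0.0/12 clear@12
  add 0.0.0.0/0 -> H1 at depth 0
  add 0.0.0.0/1 -> H1 at depth 1
  add 28.172.232.0/24 -> H2 at depth 24
  add 0.0.0.0/1 -> H3 at depth 1
  add 52.0.0.0/8 -> H4 at depth 8
  - 0.0.0.0/0 clear@0
  add 0.0.0.0/0 -> H0 at depth 0
  add 52.56.16.16/32 -> H0 at depth 32
  lookup 52.0.0.1: bits 0011010000 walk d0:H0→d1:H3→d2:-→d3:-→d4:-→d5:-→d6:-→d7:-→d8:H4→d9:-→d10:- -> H4
  add 52.0.0.0/8 -> H0 at depth 8
  add 52.56.16.16/28 -> H4 at depth 28
  lookup 52.0.173.150: bits 0011010000 walk d0:H0→d1:H3→d2:-→d3:-→d4:-→d5:-→d6:-→d7:-→d8:H0→d9:-→d10:- -> H0

== LOOKUPS ==
["H4","H0"]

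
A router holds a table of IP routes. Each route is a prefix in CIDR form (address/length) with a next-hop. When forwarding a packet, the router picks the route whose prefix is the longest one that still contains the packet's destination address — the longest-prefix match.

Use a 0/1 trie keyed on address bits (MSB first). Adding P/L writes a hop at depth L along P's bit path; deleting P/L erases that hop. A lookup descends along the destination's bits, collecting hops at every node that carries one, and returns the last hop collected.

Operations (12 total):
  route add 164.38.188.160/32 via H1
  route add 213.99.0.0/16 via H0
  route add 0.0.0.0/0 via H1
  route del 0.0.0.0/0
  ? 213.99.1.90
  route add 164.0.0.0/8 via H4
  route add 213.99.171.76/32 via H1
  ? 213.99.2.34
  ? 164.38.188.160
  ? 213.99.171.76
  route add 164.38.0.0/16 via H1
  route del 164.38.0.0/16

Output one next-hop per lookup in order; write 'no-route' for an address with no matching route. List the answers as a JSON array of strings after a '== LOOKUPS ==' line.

Apply in order:
  + 164.38.188.160/32 (H1) depth=32
  + 213.99.0.0/16 (H0) depth=16
  + 0.0.0.0/0 (H1) depth=0
  - 0.0.0.0/0 clear@0
  lookup 213.99.1.90: bits 1101010101100011 walk d0:-→d1:-→d2:-→d3:-→d4:-→d5:-→d6:-→d7:-→d8:-→d9:-→d10:-→d11:-→d12:-→d13:-→d14:-→d15:-→d16:H0 -> H0
  + 164.0.0.0/8 (H4) depth=8
  + 213.99.171.76/32 (H1) depth=32
  lookup 213.99.2.34: bits 1101010101100011 walk d0:-→d1:-→d2:-→d3:-→d4:-→d5:-→d6:-→d7:-→d8:-→d9:-→d10:-→d11:-→d12:-→d13:-→d14:-→d15:-→d16:H0 -> H0
  lookup 164.38.188.160: bits 10100100001001101011110010100000 walk d0:-→d1:-→d2:-→d3:-→d4:-→d5:-→d6:-→d7:-→d8:H4→d9:-→d10:-→d11:-→d12:-→d13:-→d14:-→d15:-→d16:-→d17:-→d18:-→d19:-→d20:-→d21:-→d22:-→d23:-→d24:-→d25:-→d26:-→d27:-→d28:-→d29:-→d30:-→d31:-→d32:H1 -> H1
  lookup 213.99.171.76: bits 11010101011000111010101101001100 walk d0:-→d1:-→d2:-→d3:-→d4:-→d5:-→d6:-→d7:-→d8:-→d9:-→d10:-→d11:-→d12:-→d13:-→d14:-→d15:-→d16:H0→d17:-→d18:-→d19:-→d20:-→d21:-→d22:-→d23:-→d24:-→d25:-→d26:-→d27:-→d28:-→d29:-→d30:-→d31:-→d32:H1 -> H1
  + 164.38.0.0/16 (H1) depth=16
  - 164.38.0.0/16 clear@16

== LOOKUPS ==
["H0","H0","H1","H1"]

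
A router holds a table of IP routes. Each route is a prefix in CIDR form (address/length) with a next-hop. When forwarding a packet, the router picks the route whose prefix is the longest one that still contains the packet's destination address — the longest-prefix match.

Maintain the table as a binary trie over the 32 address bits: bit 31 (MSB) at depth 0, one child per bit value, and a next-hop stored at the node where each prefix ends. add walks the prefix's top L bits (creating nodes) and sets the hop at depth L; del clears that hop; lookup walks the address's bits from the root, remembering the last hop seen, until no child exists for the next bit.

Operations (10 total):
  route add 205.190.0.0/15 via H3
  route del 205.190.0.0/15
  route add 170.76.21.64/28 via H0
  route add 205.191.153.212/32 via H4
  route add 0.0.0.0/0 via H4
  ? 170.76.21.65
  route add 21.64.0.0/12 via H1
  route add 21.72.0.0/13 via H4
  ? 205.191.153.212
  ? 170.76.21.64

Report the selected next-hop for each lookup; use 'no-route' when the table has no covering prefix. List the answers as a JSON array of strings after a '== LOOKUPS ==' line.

Process each operation:
  + 205.190.0.0/15 (H3) depth=15
  - 205.190.0.0/15 clear@15
  + 170.76.21.64/28 (H0) depth=28
  + 205.191.153.212/32 (H4) depth=32
  + 0.0.0.0/0 (H4) depth=0
  Q 170.76.21.65: descend 1010101001001100000101010100 ; hops seen [H4,H0] ; pick H0
  + 21.64.0.0/12 (H1) depth=12
  + 21.72.0.0/13 (H4) depth=13
  Q 205.191.153.212: descend 11001101101111111001100111010100 ; hops seen [H4,H4] ; pick H4
  Q 170.76.21.64: descend 1010101001001100000101010100 ; hops seen [H4,H0] ; pick H0

== LOOKUPS ==
["H0","H4","H0"]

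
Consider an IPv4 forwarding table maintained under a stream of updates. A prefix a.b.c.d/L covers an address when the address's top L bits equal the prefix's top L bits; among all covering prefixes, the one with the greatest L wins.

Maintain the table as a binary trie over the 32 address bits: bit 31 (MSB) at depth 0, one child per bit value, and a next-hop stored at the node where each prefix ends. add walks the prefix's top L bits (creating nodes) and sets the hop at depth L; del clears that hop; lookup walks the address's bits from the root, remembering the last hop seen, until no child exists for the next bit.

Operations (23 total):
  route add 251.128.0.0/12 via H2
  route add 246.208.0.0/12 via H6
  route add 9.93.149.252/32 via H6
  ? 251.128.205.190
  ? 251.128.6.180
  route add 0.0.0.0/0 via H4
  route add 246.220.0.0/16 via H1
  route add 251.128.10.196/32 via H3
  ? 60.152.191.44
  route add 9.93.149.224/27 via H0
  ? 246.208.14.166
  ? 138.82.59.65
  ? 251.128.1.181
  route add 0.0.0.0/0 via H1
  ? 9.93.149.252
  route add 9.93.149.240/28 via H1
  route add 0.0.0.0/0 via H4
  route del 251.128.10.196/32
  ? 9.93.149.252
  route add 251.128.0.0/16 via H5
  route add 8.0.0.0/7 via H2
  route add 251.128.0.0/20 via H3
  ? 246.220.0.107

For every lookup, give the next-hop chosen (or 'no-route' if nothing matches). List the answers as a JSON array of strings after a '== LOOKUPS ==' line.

Apply in order:
  add 251.128.0.0/12 -> H2 at depth 12
  add 246.208.0.0/12 -> H6 at depth 12
  add 9.93.149.252/32 -> H6 at depth 32
  ? 251.128.205.190  path d0:-→d1:-→d2:-→d3:-→d4:-→d5:-→d6:-→d7:-→d8:-→d9:-→d10:-→d11:-→d12:H2  best=H2
  ? 251.128.6.180  path d0:-→d1:-→d2:-→d3:-→d4:-→d5:-→d6:-→d7:-→d8:-→d9:-→d10:-→d11:-→d12:H2  best=H2
  add 0.0.0.0/0 -> H4 at depth 0
  add 246.220.0.0/16 -> H1 at depth 16
  add 251.128.10.196/32 -> H3 at depth 32
  ? 60.152.191.44  path d0:H4→d1:-→d2:-  best=H4
  add 9.93.149.224/27 -> H0 at depth 27
  ? 246.208.14.166  path d0:H4→d1:-→d2:-→d3:-→d4:-→d5:-→d6:-→d7:-→d8:-→d9:-→d10:-→d11:-→d12:H6  best=H6
  ? 138.82.59.65  path d0:H4→d1:-  best=H4
  ? 251.128.1.181  path d0:H4→d1:-→d2:-→d3:-→d4:-→d5:-→d6:-→d7:-→d8:-→d9:-→d10:-→d11:-→d12:H2→d13:-→d14:-→d15:-→d16:-→d17:-→d18:-→d19:-→d20:-  best=H2
  add 0.0.0.0/0 -> H1 at depth 0
  ? 9.93.149.252  path d0:H1→d1:-→d2:-→d3:-→d4:-→d5:-→d6:-→d7:-→d8:-→d9:-→d10:-→d11:-→d12:-→d13:-→d14:-→d15:-→d16:-→d17:-→d18:-→d19:-→d20:-→d21:-→d22:-→d23:-→d24:-→d25:-→d26:-→d27:H0→d28:-→d29:-→d30:-→d31:-→d32:H6  best=H6
  add 9.93.149.240/28 -> H1 at depth 28
  add 0.0.0.0/0 -> H4 at depth 0
  - 251.128.10.196/32 clear@32
  ? 9.93.149.252  path d0:H4→d1:-→d2:-→d3:-→d4:-→d5:-→d6:-→d7:-→d8:-→d9:-→d10:-→d11:-→d12:-→d13:-→d14:-→d15:-→d16:-→d17:-→d18:-→d19:-→d20:-→d21:-→d22:-→d23:-→d24:-→d25:-→d26:-→d27:H0→d28:H1→d29:-→d30:-→d31:-→d32:H6  best=H6
  add 251.128.0.0/16 -> H5 at depth 16
  add 8.0.0.0/7 -> H2 at depth 7
  add 251.128.0.0/20 -> H3 at depth 20
  ? 246.220.0.107  path d0:H4→d1:-→d2:-→d3:-→d4:-→d5:-→d6:-→d7:-→d8:-→d9:-→d10:-→d11:-→d12:H6→d13:-→d14:-→d15:-→d16:H1  best=H1

== LOOKUPS ==
["H2","H2","H4","H6","H4","H2","H6","H6","H1"]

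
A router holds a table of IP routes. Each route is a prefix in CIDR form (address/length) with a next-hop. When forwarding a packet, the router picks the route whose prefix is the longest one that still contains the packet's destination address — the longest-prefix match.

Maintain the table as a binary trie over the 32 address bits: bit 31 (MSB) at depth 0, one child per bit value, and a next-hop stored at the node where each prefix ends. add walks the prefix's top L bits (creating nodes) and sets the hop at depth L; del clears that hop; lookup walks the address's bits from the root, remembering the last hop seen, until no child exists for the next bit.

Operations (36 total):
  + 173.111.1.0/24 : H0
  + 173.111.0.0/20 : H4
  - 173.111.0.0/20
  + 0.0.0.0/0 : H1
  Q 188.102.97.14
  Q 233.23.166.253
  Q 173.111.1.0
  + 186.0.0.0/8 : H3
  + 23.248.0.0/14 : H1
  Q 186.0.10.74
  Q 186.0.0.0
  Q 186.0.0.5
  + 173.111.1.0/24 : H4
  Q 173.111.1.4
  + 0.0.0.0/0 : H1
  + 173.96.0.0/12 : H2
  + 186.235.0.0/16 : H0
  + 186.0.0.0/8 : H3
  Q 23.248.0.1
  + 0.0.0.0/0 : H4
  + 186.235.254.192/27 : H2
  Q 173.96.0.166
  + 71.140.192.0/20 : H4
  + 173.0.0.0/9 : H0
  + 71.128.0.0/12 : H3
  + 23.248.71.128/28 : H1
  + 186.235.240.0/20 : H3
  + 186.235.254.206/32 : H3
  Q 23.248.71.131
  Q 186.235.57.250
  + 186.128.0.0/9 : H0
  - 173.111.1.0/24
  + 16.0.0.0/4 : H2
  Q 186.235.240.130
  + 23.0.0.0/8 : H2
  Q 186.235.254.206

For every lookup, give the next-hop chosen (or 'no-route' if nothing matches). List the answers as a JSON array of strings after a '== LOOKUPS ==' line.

Apply in order:
  + 173.111.1.0/24 (H0) depth=24
  + 173.111.0.0/20 (H4) depth=20
  del 173.111.0.0/20 (clear depth 20)
  + 0.0.0.0/0 (H1) depth=0
  lookup 188.102.97.14: bits 101 walk d0:H1→d1:-→d2:-→d3:- -> H1
  lookup 233.23.166.253: bits 1 walk d0:H1→d1:- -> H1
  lookup 173.111.1.0: bits 101011010110111100000001 walk d0:H1→d1:-→d2:-→d3:-→d4:-→d5:-→d6:-→d7:-→d8:-→d9:-→d10:-→d11:-→d12:-→d13:-→d14:-→d15:-→d16:-→d17:-→d18:-→d19:-→d20:-→d21:-→d22:-→d23:-→d24:H0 -> H0
  + 186.0.0.0/8 (H3) depth=8
  + 23.248.0.0/14 (H1) depth=14
  lookup 186.0.10.74: bits 10111010 walk d0:H1→d1:-→d2:-→d3:-→d4:-→d5:-→d6:-→d7:-→d8:H3 -> H3
  lookup 186.0.0.0: bits 10111010 walk d0:H1→d1:-→d2:-→d3:-→d4:-→d5:-→d6:-→d7:-→d8:H3 -> H3
  lookup 186.0.0.5: bits 10111010 walk d0:H1→d1:-→d2:-→d3:-→d4:-→d5:-→d6:-→d7:-→d8:H3 -> H3
  + 173.111.1.0/24 (H4) depth=24
  lookup 173.111.1.4: bits 101011010110111100000001 walk d0:H1→d1:-→d2:-→d3:-→d4:-→d5:-→d6:-→d7:-→d8:-→d9:-→d10:-→d11:-→d12:-→d13:-→d14:-→d15:-→d16:-→d17:-→d18:-→d19:-→d20:-→d21:-→d22:-→d23:-→d24:H4 -> H4
  + 0.0.0.0/0 (H1) depth=0
  + 173.96.0.0/12 (H2) depth=12
  + 186.235.0.0/16 (H0) depth=16
  + 186.0.0.0/8 (H3) depth=8
  lookup 23.248.0.1: bits 00010111111110 walk d0:H1→d1:-→d2:-→d3:-→d4:-→d5:-→d6:-→d7:-→d8:-→d9:-→d10:-→d11:-→d12:-→d13:-→d14:H1 -> H1
  + 0.0.0.0/0 (H4) depth=0
  + 186.235.254.192/27 (H2) depth=27
  lookup 173.96.0.166: bits 101011010110 walk d0:H4→d1:-→d2:-→d3:-→d4:-→d5:-→d6:-→d7:-→d8:-→d9:-→d10:-→d11:-→d12:H2 -> H2
  + 71.140.192.0/20 (H4) depth=20
  + 173.0.0.0/9 (H0) depth=9
  + 71.128.0.0/12 (H3) depth=12
  + 23.248.71.128/28 (H1) depth=28
  + 186.235.240.0/20 (H3) depth=20
  + 186.235.254.206/32 (H3) depth=32
  lookup 23.248.71.131: bits 0001011111111000010001111000 walk d0:H4→d1:-→d2:-→d3:-→d4:-→d5:-→d6:-→d7:-→d8:-→d9:-→d10:-→d11:-→d12:-→d13:-→d14:H1→d15:-→d16:-→d17:-→d18:-→d19:-→d20:-→d21:-→d22:-→d23:-→d24:-→d25:-→d26:-→d27:-→d28:H1 -> H1
  lookup 186.235.57.250: bits 1011101011101011 walk d0:H4→d1:-→d2:-→d3:-→d4:-→d5:-→d6:-→d7:-→d8:H3→d9:-→d10:-→d11:-→d12:-→d13:-→d14:-→d15:-→d16:H0 -> H0
  + 186.128.0.0/9 (H0) depth=9
  del 173.111.1.0/24 (clear depth 24)
  + 16.0.0.0/4 (H2) depth=4
  lookup 186.235.240.130: bits 10111010111010111111 walk d0:H4→d1:-→d2:-→d3:-→d4:-→d5:-→d6:-→d7:-→d8:H3→d9:H0→d10:-→d11:-→d12:-→d13:-→d14:-→d15:-→d16:H0→d17:-→d18:-→d19:-→d20:H3 -> H3
  + 23.0.0.0/8 (H2) depth=8
  lookup 186.235.254.206: bits 10111010111010111111111011001110 walk d0:H4→d1:-→d2:-→d3:-→d4:-→d5:-→d6:-→d7:-→d8:H3→d9:H0→d10:-→d11:-→d12:-→d13:-→d14:-→d15:-→d16:H0→d17:-→d18:-→d19:-→d20:H3→d21:-→d22:-→d23:-→d24:-→d25:-→d26:-→d27:H2→d28:-→d29:-→d30:-→d31:-→d32:H3 -> H3

== LOOKUPS ==
["H1","H1","H0","H3","H3","H3","H4","H1","H2","H1","H0","H3","H3"]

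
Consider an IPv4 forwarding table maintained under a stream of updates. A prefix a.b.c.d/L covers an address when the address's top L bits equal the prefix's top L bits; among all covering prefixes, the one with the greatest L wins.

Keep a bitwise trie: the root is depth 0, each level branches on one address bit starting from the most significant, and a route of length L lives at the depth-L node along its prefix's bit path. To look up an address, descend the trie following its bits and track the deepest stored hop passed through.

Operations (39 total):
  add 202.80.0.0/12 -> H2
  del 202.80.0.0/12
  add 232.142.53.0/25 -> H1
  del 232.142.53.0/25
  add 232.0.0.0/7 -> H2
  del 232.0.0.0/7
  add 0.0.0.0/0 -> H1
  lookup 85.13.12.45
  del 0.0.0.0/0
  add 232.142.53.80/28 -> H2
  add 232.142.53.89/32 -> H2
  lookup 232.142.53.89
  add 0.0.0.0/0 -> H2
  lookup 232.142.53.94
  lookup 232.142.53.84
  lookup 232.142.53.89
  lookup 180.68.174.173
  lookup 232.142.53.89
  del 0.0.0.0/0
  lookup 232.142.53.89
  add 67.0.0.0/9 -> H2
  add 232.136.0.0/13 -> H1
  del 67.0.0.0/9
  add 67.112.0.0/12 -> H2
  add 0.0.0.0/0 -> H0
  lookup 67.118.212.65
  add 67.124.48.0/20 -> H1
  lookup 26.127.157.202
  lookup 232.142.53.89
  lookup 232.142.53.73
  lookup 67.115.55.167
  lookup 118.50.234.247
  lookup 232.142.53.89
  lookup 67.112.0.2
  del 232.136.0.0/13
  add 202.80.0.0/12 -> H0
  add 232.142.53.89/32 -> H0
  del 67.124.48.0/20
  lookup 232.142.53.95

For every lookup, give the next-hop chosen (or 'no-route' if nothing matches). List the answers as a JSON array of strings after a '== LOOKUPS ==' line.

Trace:
  add 202.80.0.0/12 -> H2 at depth 12
  del 202.80.0.0/12 (clear depth 12)
  add 232.142.53.0/25 -> H1 at depth 25
  del 232.142.53.0/25 (clear depth 25)
  add 232.0.0.0/7 -> H2 at depth 7
  del 232.0.0.0/7 (clear depth 7)
  add 0.0.0.0/0 -> H1 at depth 0
  ? 85.13.12.45  path d0:H1  best=H1
  del 0.0.0.0/0 (clear depth 0)
  add 232.142.53.80/28 -> H2 at depth 28
  add 232.142.53.89/32 -> H2 at depth 32
  ? 232.142.53.89  path d0:-→d1:-→d2:-→d3:-→d4:-→d5:-→d6:-→d7:-→d8:-→d9:-→d10:-→d11:-→d12:-→d13:-→d14:-→d15:-→d16:-→d17:-→d18:-→d19:-→d20:-→d21:-→d22:-→d23:-→d24:-→d25:-→d26:-→d27:-→d28:H2→d29:-→d30:-→d31:-→d32:H2  best=H2
  add 0.0.0.0/0 -> H2 at depth 0
  ? 232.142.53.94  path d0:H2→d1:-→d2:-→d3:-→d4:-→d5:-→d6:-→d7:-→d8:-→d9:-→d10:-→d11:-→d12:-→d13:-→d14:-→d15:-→d16:-→d17:-→d18:-→d19:-→d20:-→d21:-→d22:-→d23:-→d24:-→d25:-→d26:-→d27:-→d28:H2→d29:-  best=H2
  ? 232.142.53.84  path d0:H2→d1:-→d2:-→d3:-→d4:-→d5:-→d6:-→d7:-→d8:-→d9:-→d10:-→d11:-→d12:-→d13:-→d14:-→d15:-→d16:-→d17:-→d18:-→d19:-→d20:-→d21:-→d22:-→d23:-→d24:-→d25:-→d26:-→d27:-→d28:H2  best=H2
  ? 232.142.53.89  path d0:H2→d1:-→d2:-→d3:-→d4:-→d5:-→d6:-→d7:-→d8:-→d9:-→d10:-→d11:-→d12:-→d13:-→d14:-→d15:-→d16:-→d17:-→d18:-→d19:-→d20:-→d21:-→d22:-→d23:-→d24:-→d25:-→d26:-→d27:-→d28:H2→d29:-→d30:-→d31:-→d32:H2  best=H2
  ? 180.68.174.173  path d0:H2→d1:-  best=H2
  ? 232.142.53.89  path d0:H2→d1:-→d2:-→d3:-→d4:-→d5:-→d6:-→d7:-→d8:-→d9:-→d10:-→d11:-→d12:-→d13:-→d14:-→d15:-→d16:-→d17:-→d18:-→d19:-→d20:-→d21:-→d22:-→d23:-→d24:-→d25:-→d26:-→d27:-→d28:H2→d29:-→d30:-→d31:-→d32:H2  best=H2
  del 0.0.0.0/0 (clear depth 0)
  ? 232.142.53.89  path d0:-→d1:-→d2:-→d3:-→d4:-→d5:-→d6:-→d7:-→d8:-→d9:-→d10:-→d11:-→d12:-→d13:-→d14:-→d15:-→d16:-→d17:-→d18:-→d19:-→d20:-→d21:-→d22:-→d23:-→d24:-→d25:-→d26:-→d27:-→d28:H2→d29:-→d30:-→d31:-→d32:H2  best=H2
  add 67.0.0.0/9 -> H2 at depth 9
  add 232.136.0.0/13 -> H1 at depth 13
  del 67.0.0.0/9 (clear depth 9)
  add 67.112.0.0/12 -> H2 at depth 12
  add 0.0.0.0/0 -> H0 at depth 0
  ? 67.118.212.65  path d0:H0→d1:-→d2:-→d3:-→d4:-→d5:-→d6:-→d7:-→d8:-→d9:-→d10:-→d11:-→d12:H2  best=H2
  add 67.124.48.0/20 -> H1 at depth 20
  ? 26.127.157.202  path d0:H0→d1:-  best=H0
  ? 232.142.53.89  path d0:H0→d1:-→d2:-→d3:-→d4:-→d5:-→d6:-→d7:-→d8:-→d9:-→d10:-→d11:-→d12:-→d13:H1→d14:-→d15:-→d16:-→d17:-→d18:-→d19:-→d20:-→d21:-→d22:-→d23:-→d24:-→d25:-→d26:-→d27:-→d28:H2→d29:-→d30:-→d31:-→d32:H2  best=H2
  ? 232.142.53.73  path d0:H0→d1:-→d2:-→d3:-→d4:-→d5:-→d6:-→d7:-→d8:-→d9:-→d10:-→d11:-→d12:-→d13:H1→d14:-→d15:-→d16:-→d17:-→d18:-→d19:-→d20:-→d21:-→d22:-→d23:-→d24:-→d25:-→d26:-→d27:-  best=H1
  ? 67.115.55.167  path d0:H0→d1:-→d2:-→d3:-→d4:-→d5:-→d6:-→d7:-→d8:-→d9:-→d10:-→d11:-→d12:H2  best=H2
  ? 118.50.234.247  path d0:H0→d1:-→d2:-  best=H0
  ? 232.142.53.89  path d0:H0→d1:-→d2:-→d3:-→d4:-→d5:-→d6:-→d7:-→d8:-→d9:-→d10:-→d11:-→d12:-→d13:H1→d14:-→d15:-→d16:-→d17:-→d18:-→d19:-→d20:-→d21:-→d22:-→d23:-→d24:-→d25:-→d26:-→d27:-→d28:H2→d29:-→d30:-→d31:-→d32:H2  best=H2
  ? 67.112.0.2  path d0:H0→d1:-→d2:-→d3:-→d4:-→d5:-→d6:-→d7:-→d8:-→d9:-→d10:-→d11:-→d12:H2  best=H2
  del 232.136.0.0/13 (clear depth 13)
  add 202.80.0.0/12 -> H0 at depth 12
  add 232.142.53.89/32 -> H0 at depth 32
  del 67.124.48.0/20 (clear depth 20)
  ? 232.142.53.95  path d0:H0→d1:-→d2:-→d3:-→d4:-→d5:-→d6:-→d7:-→d8:-→d9:-→d10:-→d11:-→d12:-→d13:-→d14:-→d15:-→d16:-→d17:-→d18:-→d19:-→d20:-→d21:-→d22:-→d23:-→d24:-→d25:-→d26:-→d27:-→d28:H2→d29:-  best=H2

== LOOKUPS ==
["H1","H2","H2","H2","H2","H2","H2","H2","H2","H0","H2","H1","H2","H0","H2","H2","H2"]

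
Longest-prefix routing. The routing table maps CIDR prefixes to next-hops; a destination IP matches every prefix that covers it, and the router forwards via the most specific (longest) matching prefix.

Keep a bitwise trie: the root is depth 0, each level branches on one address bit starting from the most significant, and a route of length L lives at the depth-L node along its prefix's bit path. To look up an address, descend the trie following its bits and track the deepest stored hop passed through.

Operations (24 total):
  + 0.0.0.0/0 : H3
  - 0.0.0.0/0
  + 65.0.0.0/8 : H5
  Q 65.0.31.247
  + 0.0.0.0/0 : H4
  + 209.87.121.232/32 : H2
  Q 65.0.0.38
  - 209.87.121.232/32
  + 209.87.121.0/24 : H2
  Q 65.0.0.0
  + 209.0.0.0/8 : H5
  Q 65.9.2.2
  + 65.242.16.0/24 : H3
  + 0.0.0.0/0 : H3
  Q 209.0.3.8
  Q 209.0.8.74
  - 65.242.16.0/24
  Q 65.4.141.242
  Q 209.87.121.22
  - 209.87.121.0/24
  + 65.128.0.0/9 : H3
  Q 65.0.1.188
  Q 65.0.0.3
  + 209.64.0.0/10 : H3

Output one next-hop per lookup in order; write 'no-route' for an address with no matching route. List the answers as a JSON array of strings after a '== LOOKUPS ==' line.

Trace:
  + 0.0.0.0/0 (H3) depth=0
  del 0.0.0.0/0 (clear depth 0)
  + 65.0.0.0/8 (H5) depth=8
  Q 65.0.31.247: descend 01000001 ; hops seen [H5] ; pick H5
  + 0.0.0.0/0 (H4) depth=0
  + 209.87.121.232/32 (H2) depth=32
  Q 65.0.0.38: descend 01000001 ; hops seen [H4,H5] ; pick H5
  del 209.87.121.232/32 (clear depth 32)
  + 209.87.121.0/24 (H2) depth=24
  Q 65.0.0.0: descend 01000001 ; hops seen [H4,H5] ; pick H5
  + 209.0.0.0/8 (H5) depth=8
  Q 65.9.2.2: descend 01000001 ; hops seen [H4,H5] ; pick H5
  + 65.242.16.0/24 (H3) depth=24
  + 0.0.0.0/0 (H3) depth=0
  Q 209.0.3.8: descend 110100010 ; hops seen [H3,H5] ; pick H5
  Q 209.0.8.74: descend 110100010 ; hops seen [H3,H5] ; pick H5
  del 65.242.16.0/24 (clear depth 24)
  Q 65.4.141.242: descend 01000001 ; hops seen [H3,H5] ; pick H5
  Q 209.87.121.22: descend 110100010101011101111001 ; hops seen [H3,H5,H2] ; pick H2
  del 209.87.121.0/24 (clear depth 24)
  + 65.128.0.0/9 (H3) depth=9
  Q 65.0.1.188: descend 01000001 ; hops seen [H3,H5] ; pick H5
  Q 65.0.0.3: descend 01000001 ; hops seen [H3,H5] ; pick H5
  + 209.64.0.0/10 (H3) depth=10

== LOOKUPS ==
["H5","H5","H5","H5","H5","H5","H5","H2","H5","H5"]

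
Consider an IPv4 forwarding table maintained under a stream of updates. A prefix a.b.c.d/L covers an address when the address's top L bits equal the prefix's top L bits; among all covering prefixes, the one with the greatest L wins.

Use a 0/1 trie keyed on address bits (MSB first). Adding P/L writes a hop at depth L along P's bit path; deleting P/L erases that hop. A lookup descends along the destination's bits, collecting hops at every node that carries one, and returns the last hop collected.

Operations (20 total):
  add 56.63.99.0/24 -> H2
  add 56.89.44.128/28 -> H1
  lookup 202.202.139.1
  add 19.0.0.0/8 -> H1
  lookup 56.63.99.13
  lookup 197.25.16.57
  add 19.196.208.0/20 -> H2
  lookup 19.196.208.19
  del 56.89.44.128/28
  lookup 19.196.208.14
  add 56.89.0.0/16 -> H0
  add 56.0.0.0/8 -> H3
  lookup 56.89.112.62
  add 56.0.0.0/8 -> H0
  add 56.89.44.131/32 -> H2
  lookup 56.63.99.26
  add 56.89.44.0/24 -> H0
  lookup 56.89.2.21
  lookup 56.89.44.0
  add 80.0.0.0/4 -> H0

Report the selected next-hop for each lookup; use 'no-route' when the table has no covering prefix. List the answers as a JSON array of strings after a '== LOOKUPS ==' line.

Trace:
  + 56.63.99.0/24 (H2) depth=24
  + 56.89.44.128/28 (H1) depth=28
  ? 202.202.139.1  path d0:-  best=no-route
  + 19.0.0.0/8 (H1) depth=8
  ? 56.63.99.13  path d0:-→d1:-→d2:-→d3:-→d4:-→d5:-→d6:-→d7:-→d8:-→d9:-→d10:-→d11:-→d12:-→d13:-→d14:-→d15:-→d16:-→d17:-→d18:-→d19:-→d20:-→d21:-→d22:-→d23:-→d24:H2  best=H2
  ? 197.25.16.57  path d0:-  best=no-route
  + 19.196.208.0/20 (H2) depth=20
  ? 19.196.208.19  path d0:-→d1:-→d2:-→d3:-→d4:-→d5:-→d6:-→d7:-→d8:H1→d9:-→d10:-→d11:-→d12:-→d13:-→d14:-→d15:-→d16:-→d17:-→d18:-→d19:-→d20:H2  best=H2
  del 56.89.44.128/28 (clear depth 28)
  ? 19.196.208.14  path d0:-→d1:-→d2:-→d3:-→d4:-→d5:-→d6:-→d7:-→d8:H1→d9:-→d10:-→d11:-→d12:-→d13:-→d14:-→d15:-→d16:-→d17:-→d18:-→d19:-→d20:H2  best=H2
  + 56.89.0.0/16 (H0) depth=16
  + 56.0.0.0/8 (H3) depth=8
  ? 56.89.112.62  path d0:-→d1:-→d2:-→d3:-→d4:-→d5:-→d6:-→d7:-→d8:H3→d9:-→d10:-→d11:-→d12:-→d13:-→d14:-→d15:-→d16:H0→d17:-  best=H0
  + 56.0.0.0/8 (H0) depth=8
  + 56.89.44.131/32 (H2) depth=32
  ? 56.63.99.26  path d0:-→d1:-→d2:-→d3:-→d4:-→d5:-→d6:-→d7:-→d8:H0→d9:-→d10:-→d11:-→d12:-→d13:-→d14:-→d15:-→d16:-→d17:-→d18:-→d19:-→d20:-→d21:-→d22:-→d23:-→d24:H2  best=H2
  + 56.89.44.0/24 (H0) depth=24
  ? 56.89.2.21  path d0:-→d1:-→d2:-→d3:-→d4:-→d5:-→d6:-→d7:-→d8:H0→d9:-→d10:-→d11:-→d12:-→d13:-→d14:-→d15:-→d16:H0→d17:-→d18:-  best=H0
  ? 56.89.44.0  path d0:-→d1:-→d2:-→d3:-→d4:-→d5:-→d6:-→d7:-→d8:H0→d9:-→d10:-→d11:-→d12:-→d13:-→d14:-→d15:-→d16:H0→d17:-→d18:-→d19:-→d20:-→d21:-→d22:-→d23:-→d24:H0  best=H0
  + 80.0.0.0/4 (H0) depth=4

== LOOKUPS ==
["no-route","H2","no-route","H2","H2","H0","H2","H0","H0"]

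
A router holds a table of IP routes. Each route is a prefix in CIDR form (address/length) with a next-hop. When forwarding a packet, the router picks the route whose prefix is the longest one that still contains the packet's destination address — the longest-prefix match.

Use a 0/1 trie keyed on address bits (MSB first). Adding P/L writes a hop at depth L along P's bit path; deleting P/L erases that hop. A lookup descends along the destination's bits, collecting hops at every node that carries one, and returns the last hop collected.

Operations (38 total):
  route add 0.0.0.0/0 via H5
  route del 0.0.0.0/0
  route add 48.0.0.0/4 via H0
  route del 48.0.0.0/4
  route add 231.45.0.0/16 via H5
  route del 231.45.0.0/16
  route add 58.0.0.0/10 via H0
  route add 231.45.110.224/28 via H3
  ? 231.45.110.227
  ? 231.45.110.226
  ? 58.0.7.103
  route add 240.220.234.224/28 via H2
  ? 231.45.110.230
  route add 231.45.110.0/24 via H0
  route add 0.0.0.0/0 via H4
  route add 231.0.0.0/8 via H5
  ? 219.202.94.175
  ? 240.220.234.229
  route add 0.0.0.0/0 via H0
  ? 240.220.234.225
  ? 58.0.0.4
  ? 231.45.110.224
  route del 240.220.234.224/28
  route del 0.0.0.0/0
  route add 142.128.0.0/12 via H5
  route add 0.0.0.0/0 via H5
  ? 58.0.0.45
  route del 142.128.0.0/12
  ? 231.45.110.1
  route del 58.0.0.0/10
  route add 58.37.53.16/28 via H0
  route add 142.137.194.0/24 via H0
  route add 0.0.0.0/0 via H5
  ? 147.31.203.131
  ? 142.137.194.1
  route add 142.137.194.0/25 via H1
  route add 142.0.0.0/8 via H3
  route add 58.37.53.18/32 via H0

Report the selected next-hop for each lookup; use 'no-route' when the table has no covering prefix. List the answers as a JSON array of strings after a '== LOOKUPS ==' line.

Trace:
  + 0.0.0.0/0 (H5) depth=0
  del 0.0.0.0/0 (clear depth 0)
  + 48.0.0.0/4 (H0) depth=4
  del 48.0.0.0/4 (clear depth 4)
  + 231.45.0.0/16 (H5) depth=16
  del 231.45.0.0/16 (clear depth 16)
  + 58.0.0.0/10 (H0) depth=10
  + 231.45.110.224/28 (H3) depth=28
  lookup 231.45.110.227: bits 1110011100101101011011101110 walk d0:-→d1:-→d2:-→d3:-→d4:-→d5:-→d6:-→d7:-→d8:-→d9:-→d10:-→d11:-→d12:-→d13:-→d14:-→d15:-→d16:-→d17:-→d18:-→d19:-→d20:-→d21:-→d22:-→d23:-→d24:-→d25:-→d26:-→d27:-→d28:H3 -> H3
  lookup 231.45.110.226: bits 1110011100101101011011101110 walk d0:-→d1:-→d2:-→d3:-→d4:-→d5:-→d6:-→d7:-→d8:-→d9:-→d10:-→d11:-→d12:-→d13:-→d14:-→d15:-→d16:-→d17:-→d18:-→d19:-→d20:-→d21:-→d22:-→d23:-→d24:-→d25:-→d26:-→d27:-→d28:H3 -> H3
  lookup 58.0.7.103: bits 0011101000 walk d0:-→d1:-→d2:-→d3:-→d4:-→d5:-→d6:-→d7:-→d8:-→d9:-→d10:H0 -> H0
  + 240.220.234.224/28 (H2) depth=28
  lookup 231.45.110.230: bits 1110011100101101011011101110 walk d0:-→d1:-→d2:-→d3:-→d4:-→d5:-→d6:-→d7:-→d8:-→d9:-→d10:-→d11:-→d12:-→d13:-→d14:-→d15:-→d16:-→d17:-→d18:-→d19:-→d20:-→d21:-→d22:-→d23:-→d24:-→d25:-→d26:-→d27:-→d28:H3 -> H3
  + 231.45.110.0/24 (H0) depth=24
  + 0.0.0.0/0 (H4) depth=0
  + 231.0.0.0/8 (H5) depth=8
  lookup 219.202.94.175: bits 11 walk d0:H4→d1:-→d2:- -> H4
  lookup 240.220.234.229: bits 1111000011011100111010101110 walk d0:H4→d1:-→d2:-→d3:-→d4:-→d5:-→d6:-→d7:-→d8:-→d9:-→d10:-→d11:-→d12:-→d13:-→d14:-→d15:-→d16:-→d17:-→d18:-→d19:-→d20:-→d21:-→d22:-→d23:-→d24:-→d25:-→d26:-→d27:-→d28:H2 -> H2
  + 0.0.0.0/0 (H0) depth=0
  lookup 240.220.234.225: bits 1111000011011100111010101110 walk d0:H0→d1:-→d2:-→d3:-→d4:-→d5:-→d6:-→d7:-→d8:-→d9:-→d10:-→d11:-→d12:-→d13:-→d14:-→d15:-→d16:-→d17:-→d18:-→d19:-→d20:-→d21:-→d22:-→d23:-→d24:-→d25:-→d26:-→d27:-→d28:H2 -> H2
  lookup 58.0.0.4: bits 0011101000 walk d0:H0→d1:-→d2:-→d3:-→d4:-→d5:-→d6:-→d7:-→d8:-→d9:-→d10:H0 -> H0
  lookup 231.45.110.224: bits 1110011100101101011011101110 walk d0:H0→d1:-→d2:-→d3:-→d4:-→d5:-→d6:-→d7:-→d8:H5→d9:-→d10:-→d11:-→d12:-→d13:-→d14:-→d15:-→d16:-→d17:-→d18:-→d19:-→d20:-→d21:-→d22:-→d23:-→d24:H0→d25:-→d26:-→d27:-→d28:H3 -> H3
  del 240.220.234.224/28 (clear depth 28)
  del 0.0.0.0/0 (clear depth 0)
  + 142.128.0.0/12 (H5) depth=12
  + 0.0.0.0/0 (H5) depth=0
  lookup 58.0.0.45: bits 0011101000 walk d0:H5→d1:-→d2:-→d3:-→d4:-→d5:-→d6:-→d7:-→d8:-→d9:-→d10:H0 -> H0
  del 142.128.0.0/12 (clear depth 12)
  lookup 231.45.110.1: bits 111001110010110101101110 walk d0:H5→d1:-→d2:-→d3:-→d4:-→d5:-→d6:-→d7:-→d8:H5→d9:-→d10:-→d11:-→d12:-→d13:-→d14:-→d15:-→d16:-→d17:-→d18:-→d19:-→d20:-→d21:-→d22:-→d23:-→d24:H0 -> H0
  del 58.0.0.0/10 (clear depth 10)
  + 58.37.53.16/28 (H0) depth=28
  + 142.137.194.0/24 (H0) depth=24
  + 0.0.0.0/0 (H5) depth=0
  lookup 147.31.203.131: bits 100 walk d0:H5→d1:-→d2:-→d3:- -> H5
  lookup 142.137.194.1: bits 100011101000100111000010 walk d0:H5→d1:-→d2:-→d3:-→d4:-→d5:-→d6:-→d7:-→d8:-→d9:-→d10:-→d11:-→d12:-→d13:-→d14:-→d15:-→d16:-→d17:-→d18:-→d19:-→d20:-→d21:-→d22:-→d23:-→d24:H0 -> H0
  + 142.137.194.0/25 (H1) depth=25
  + 142.0.0.0/8 (H3) depth=8
  + 58.37.53.18/32 (H0) depth=32

== LOOKUPS ==
["H3","H3","H0","H3","H4","H2","H2","H0","H3","H0","H0","H5","H0"]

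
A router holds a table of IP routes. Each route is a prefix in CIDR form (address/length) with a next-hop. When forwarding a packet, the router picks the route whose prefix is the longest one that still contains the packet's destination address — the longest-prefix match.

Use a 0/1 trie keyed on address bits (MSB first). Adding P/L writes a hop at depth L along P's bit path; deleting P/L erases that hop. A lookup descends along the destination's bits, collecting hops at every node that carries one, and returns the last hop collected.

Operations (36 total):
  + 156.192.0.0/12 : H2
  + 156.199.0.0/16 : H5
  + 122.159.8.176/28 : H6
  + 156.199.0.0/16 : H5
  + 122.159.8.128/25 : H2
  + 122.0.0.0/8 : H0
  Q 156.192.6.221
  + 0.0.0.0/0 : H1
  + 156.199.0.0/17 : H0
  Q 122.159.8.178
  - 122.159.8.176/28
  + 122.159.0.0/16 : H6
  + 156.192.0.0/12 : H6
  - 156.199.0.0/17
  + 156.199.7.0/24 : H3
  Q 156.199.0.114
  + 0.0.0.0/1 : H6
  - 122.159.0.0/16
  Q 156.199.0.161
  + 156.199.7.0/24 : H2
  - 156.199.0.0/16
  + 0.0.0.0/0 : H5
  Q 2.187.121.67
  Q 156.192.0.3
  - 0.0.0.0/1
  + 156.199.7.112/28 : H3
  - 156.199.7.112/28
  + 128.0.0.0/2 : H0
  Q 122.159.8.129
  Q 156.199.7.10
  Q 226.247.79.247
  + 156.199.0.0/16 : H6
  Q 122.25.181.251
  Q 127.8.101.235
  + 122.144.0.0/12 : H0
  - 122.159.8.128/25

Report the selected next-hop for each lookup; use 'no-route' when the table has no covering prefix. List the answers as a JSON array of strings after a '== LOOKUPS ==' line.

Process each operation:
  add 156.192.0.0/12 -> H2 at depth 12
  add 156.199.0.0/16 -> H5 at depth 16
  add 122.159.8.176/28 -> H6 at depth 28
  add 156.199.0.0/16 -> H5 at depth 16
  add 122.159.8.128/25 -> H2 at depth 25
  add 122.0.0.0/8 -> H0 at depth 8
  Q 156.192.6.221: descend 1001110011000 ; hops seen [H2] ; pick H2
  add 0.0.0.0/0 -> H1 at depth 0
  add 156.199.0.0/17 -> H0 at depth 17
  Q 122.159.8.178: descend 0111101010011111000010001011 ; hops seen [H1,H0,H2,H6] ; pick H6
  - 122.159.8.176/28 clear@28
  add 122.159.0.0/16 -> H6 at depth 16
  add 156.192.0.0/12 -> H6 at depth 12
  - 156.199.0.0/17 clear@17
  add 156.199.7.0/24 -> H3 at depth 24
  Q 156.199.0.114: descend 100111001100011100000 ; hops seen [H1,H6,H5] ; pick H5
  add 0.0.0.0/1 -> H6 at depth 1
  - 122.159.0.0/16 clear@16
  Q 156.199.0.161: descend 100111001100011100000 ; hops seen [H1,H6,H5] ; pick H5
  add 156.199.7.0/24 -> H2 at depth 24
  - 156.199.0.0/16 clear@16
  add 0.0.0.0/0 -> H5 at depth 0
  Q 2.187.121.67: descend 0 ; hops seen [H5,H6] ; pick H6
  Q 156.192.0.3: descend 1001110011000 ; hops seen [H5,H6] ; pick H6
  - 0.0.0.0/1 clear@1
  add 156.199.7.112/28 -> H3 at depth 28
  - 156.199.7.112/28 clear@28
  add 128.0.0.0/2 -> H0 at depth 2
  Q 122.159.8.129: descend 01111010100111110000100010 ; hops seen [H5,H0,H2] ; pick H2
  Q 156.199.7.10: descend 1001110011000111000001110 ; hops seen [H5,H0,H6,H2] ; pick H2
  Q 226.247.79.247: descend 1 ; hops seen [H5] ; pick H5
  add 156.199.0.0/16 -> H6 at depth 16
  Q 122.25.181.251: descend 01111010 ; hops seen [H5,H0] ; pick H0
  Q 127.8.101.235: descend 01111 ; hops seen [H5] ; pick H5
  add 122.144.0.0/12 -> H0 at depth 12
  - 122.159.8.128/25 clear@25

== LOOKUPS ==
["H2","H6","H5","H5","H6","H6","H2","H2","H5","H0","H5"]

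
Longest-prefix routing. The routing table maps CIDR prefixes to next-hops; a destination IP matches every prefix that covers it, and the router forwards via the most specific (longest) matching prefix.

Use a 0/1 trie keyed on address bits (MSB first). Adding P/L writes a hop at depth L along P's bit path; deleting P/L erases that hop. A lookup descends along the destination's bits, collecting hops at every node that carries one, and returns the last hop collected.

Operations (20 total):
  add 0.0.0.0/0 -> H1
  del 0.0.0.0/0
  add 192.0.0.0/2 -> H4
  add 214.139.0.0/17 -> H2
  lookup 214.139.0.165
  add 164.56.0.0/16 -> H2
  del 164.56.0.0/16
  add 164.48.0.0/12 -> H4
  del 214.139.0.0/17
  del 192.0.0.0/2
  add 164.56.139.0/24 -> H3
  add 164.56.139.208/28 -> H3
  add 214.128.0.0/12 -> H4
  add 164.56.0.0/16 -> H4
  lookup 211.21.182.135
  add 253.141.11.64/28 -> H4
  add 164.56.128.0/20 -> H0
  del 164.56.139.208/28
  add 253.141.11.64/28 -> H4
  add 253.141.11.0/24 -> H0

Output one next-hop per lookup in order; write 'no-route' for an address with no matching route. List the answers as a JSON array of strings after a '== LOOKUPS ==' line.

Trace:
  + 0.0.0.0/0 (H1) depth=0
  del 0.0.0.0/0 (clear depth 0)
  + 192.0.0.0/2 (H4) depth=2
  + 214.139.0.0/17 (H2) depth=17
  lookup 214.139.0.165: bits 11010110100010110 walk d0:-→d1:-→d2:H4→d3:-→d4:-→d5:-→d6:-→d7:-→d8:-→d9:-→d10:-→d11:-→d12:-→d13:-→d14:-→d15:-→d16:-→d17:H2 -> H2
  + 164.56.0.0/16 (H2) depth=16
  del 164.56.0.0/16 (clear depth 16)
  + 164.48.0.0/12 (H4) depth=12
  del 214.139.0.0/17 (clear depth 17)
  del 192.0.0.0/2 (clear depth 2)
  + 164.56.139.0/24 (H3) depth=24
  + 164.56.139.208/28 (H3) depth=28
  + 214.128.0.0/12 (H4) depth=12
  + 164.56.0.0/16 (H4) depth=16
  lookup 211.21.182.135: bits 11010 walk d0:-→d1:-→d2:-→d3:-→d4:-→d5:- -> no-route
  + 253.141.11.64/28 (H4) depth=28
  + 164.56.128.0/20 (H0) depth=20
  del 164.56.139.208/28 (clear depth 28)
  + 253.141.11.64/28 (H4) depth=28
  + 253.141.11.0/24 (H0) depth=24

== LOOKUPS ==
["H2","no-route"]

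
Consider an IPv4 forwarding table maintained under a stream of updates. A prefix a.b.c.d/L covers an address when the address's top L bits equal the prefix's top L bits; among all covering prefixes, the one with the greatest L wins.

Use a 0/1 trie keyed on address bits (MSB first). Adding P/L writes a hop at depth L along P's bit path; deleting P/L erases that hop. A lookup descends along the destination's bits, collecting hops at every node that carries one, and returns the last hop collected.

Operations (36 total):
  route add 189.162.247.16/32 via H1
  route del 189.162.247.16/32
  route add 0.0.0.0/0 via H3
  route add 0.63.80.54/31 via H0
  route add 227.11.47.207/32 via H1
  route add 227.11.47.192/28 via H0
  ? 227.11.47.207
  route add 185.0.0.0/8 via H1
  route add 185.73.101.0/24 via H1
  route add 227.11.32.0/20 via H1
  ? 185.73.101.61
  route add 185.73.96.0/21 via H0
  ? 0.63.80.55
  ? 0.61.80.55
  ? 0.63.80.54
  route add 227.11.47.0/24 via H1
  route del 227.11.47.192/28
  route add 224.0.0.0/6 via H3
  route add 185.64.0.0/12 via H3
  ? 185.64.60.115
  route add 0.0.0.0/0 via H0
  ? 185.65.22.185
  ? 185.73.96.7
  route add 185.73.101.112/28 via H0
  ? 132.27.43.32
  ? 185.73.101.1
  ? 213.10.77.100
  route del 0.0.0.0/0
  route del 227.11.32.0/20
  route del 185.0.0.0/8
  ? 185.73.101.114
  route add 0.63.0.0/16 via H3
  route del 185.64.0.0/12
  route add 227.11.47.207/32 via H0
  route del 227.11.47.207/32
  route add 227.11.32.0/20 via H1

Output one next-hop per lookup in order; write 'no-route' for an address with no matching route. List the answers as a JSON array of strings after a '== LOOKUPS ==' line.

Apply in order:
  add 189.162.247.16/32 -> H1 at depth 32
  del 189.162.247.16/32 (clear depth 32)
  add 0.0.0.0/0 -> H3 at depth 0
  add 0.63.80.54/31 -> H0 at depth 31
  add 227.11.47.207/32 -> H1 at depth 32
  add 227.11.47.192/28 -> H0 at depth 28
  lookup 227.11.47.207: bits 11100011000010110010111111001111 walk d0:H3→d1:-→d2:-→d3:-→d4:-→d5:-→d6:-→d7:-→d8:-→d9:-→d10:-→d11:-→d12:-→d13:-→d14:-→d15:-→d16:-→d17:-→d18:-→d19:-→d20:-→d21:-→d22:-→d23:-→d24:-→d25:-→d26:-→d27:-→d28:H0→d29:-→d30:-→d31:-→d32:H1 -> H1
  add 185.0.0.0/8 -> H1 at depth 8
  add 185.73.101.0/24 -> H1 at depth 24
  add 227.11.32.0/20 -> H1 at depth 20
  lookup 185.73.101.61: bits 101110010100100101100101 walk d0:H3→d1:-→d2:-→d3:-→d4:-→d5:-→d6:-→d7:-→d8:H1→d9:-→d10:-→d11:-→d12:-→d13:-→d14:-→d15:-→d16:-→d17:-→d18:-→d19:-→d20:-→d21:-→d22:-→d23:-→d24:H1 -> H1
  add 185.73.96.0/21 -> H0 at depth 21
  lookup 0.63.80.55: bits 0000000000111111010100000011011 walk d0:H3→d1:-→d2:-→d3:-→d4:-→d5:-→d6:-→d7:-→d8:-→d9:-→d10:-→d11:-→d12:-→d13:-→d14:-→d15:-→d16:-→d17:-→d18:-→d19:-→d20:-→d21:-→d22:-→d23:-→d24:-→d25:-→d26:-→d27:-→d28:-→d29:-→d30:-→d31:H0 -> H0
  lookup 0.61.80.55: bits 00000000001111 walk d0:H3→d1:-→d2:-→d3:-→d4:-→d5:-→d6:-→d7:-→d8:-→d9:-→d10:-→d11:-→d12:-→d13:-→d14:- -> H3
  lookup 0.63.80.54: bits 0000000000111111010100000011011 walk d0:H3→d1:-→d2:-→d3:-→d4:-→d5:-→d6:-→d7:-→d8:-→d9:-→d10:-→d11:-→d12:-→d13:-→d14:-→d15:-→d16:-→d17:-→d18:-→d19:-→d20:-→d21:-→d22:-→d23:-→d24:-→d25:-→d26:-→d27:-→d28:-→d29:-→d30:-→d31:H0 -> H0
  add 227.11.47.0/24 -> H1 at depth 24
  del 227.11.47.192/28 (clear depth 28)
  add 224.0.0.0/6 -> H3 at depth 6
  add 185.64.0.0/12 -> H3 at depth 12
  lookup 185.64.60.115: bits 101110010100 walk d0:H3→d1:-→d2:-→d3:-→d4:-→d5:-→d6:-→d7:-→d8:H1→d9:-→d10:-→d11:-→d12:H3 -> H3
  add 0.0.0.0/0 -> H0 at depth 0
  lookup 185.65.22.185: bits 101110010100 walk d0:H0→d1:-→d2:-→d3:-→d4:-→d5:-→d6:-→d7:-→d8:H1→d9:-→d10:-→d11:-→d12:H3 -> H3
  lookup 185.73.96.7: bits 101110010100100101100 walk d0:H0→d1:-→d2:-→d3:-→d4:-→d5:-→d6:-→d7:-→d8:H1→d9:-→d10:-→d11:-→d12:H3→d13:-→d14:-→d15:-→d16:-→d17:-→d18:-→d19:-→d20:-→d21:H0 -> H0
  add 185.73.101.112/28 -> H0 at depth 28
  lookup 132.27.43.32: bits 10 walk d0:H0→d1:-→d2:- -> H0
  lookup 185.73.101.1: bits 1011100101001001011001010 walk d0:H0→d1:-→d2:-→d3:-→d4:-→d5:-→d6:-→d7:-→d8:H1→d9:-→d10:-→d11:-→d12:H3→d13:-→d14:-→d15:-→d16:-→d17:-→d18:-→d19:-→d20:-→d21:H0→d22:-→d23:-→d24:H1→d25:- -> H1
  lookup 213.10.77.100: bits 11 walk d0:H0→d1:-→d2:- -> H0
  del 0.0.0.0/0 (clear depth 0)
  del 227.11.32.0/20 (clear depth 20)
  del 185.0.0.0/8 (clear depth 8)
  lookup 185.73.101.114: bits 1011100101001001011001010111 walk d0:-→d1:-→d2:-→d3:-→d4:-→d5:-→d6:-→d7:-→d8:-→d9:-→d10:-→d11:-→d12:H3→d13:-→d14:-→d15:-→d16:-→d17:-→d18:-→d19:-→d20:-→d21:H0→d22:-→d23:-→d24:H1→d25:-→d26:-→d27:-→d28:H0 -> H0
  add 0.63.0.0/16 -> H3 at depth 16
  del 185.64.0.0/12 (clear depth 12)
  add 227.11.47.207/32 -> H0 at depth 32
  del 227.11.47.207/32 (clear depth 32)
  add 227.11.32.0/20 -> H1 at depth 20

== LOOKUPS ==
["H1","H1","H0","H3","H0","H3","H3","H0","H0","H1","H0","H0"]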